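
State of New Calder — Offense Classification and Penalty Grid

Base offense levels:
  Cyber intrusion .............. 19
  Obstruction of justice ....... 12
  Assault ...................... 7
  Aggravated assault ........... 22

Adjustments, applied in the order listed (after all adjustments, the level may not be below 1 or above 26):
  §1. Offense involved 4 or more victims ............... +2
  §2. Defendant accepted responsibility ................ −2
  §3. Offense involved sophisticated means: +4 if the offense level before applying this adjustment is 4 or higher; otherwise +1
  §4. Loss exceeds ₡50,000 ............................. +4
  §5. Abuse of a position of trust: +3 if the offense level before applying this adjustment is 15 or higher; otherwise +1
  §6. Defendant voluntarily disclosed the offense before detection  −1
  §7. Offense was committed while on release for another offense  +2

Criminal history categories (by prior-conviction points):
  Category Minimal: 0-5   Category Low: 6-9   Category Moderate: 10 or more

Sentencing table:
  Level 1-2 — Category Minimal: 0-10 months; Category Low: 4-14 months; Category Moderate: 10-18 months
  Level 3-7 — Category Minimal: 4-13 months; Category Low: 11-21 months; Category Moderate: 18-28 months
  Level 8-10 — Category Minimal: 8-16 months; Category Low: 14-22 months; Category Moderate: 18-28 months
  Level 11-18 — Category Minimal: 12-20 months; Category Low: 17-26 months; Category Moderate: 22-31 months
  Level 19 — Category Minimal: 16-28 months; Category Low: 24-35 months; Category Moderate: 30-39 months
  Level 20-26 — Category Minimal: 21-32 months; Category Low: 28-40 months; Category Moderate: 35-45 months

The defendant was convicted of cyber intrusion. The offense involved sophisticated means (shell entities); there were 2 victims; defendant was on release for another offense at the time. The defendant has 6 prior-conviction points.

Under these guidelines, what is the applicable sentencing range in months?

28-40 months

Base offense level for cyber intrusion: 19.
§1 does not apply.
§3 applies (level before this adjustment is 19 ≥ 4, so +4): 19 + 4 = 23.
§6 does not apply.
§7 applies: 23 + 2 = 25.
Final offense level: 25.
Criminal history: 6 prior points → Category Low (6-9).
Level 25 falls in the 20-26 band.
Grid: Level 20-26 × Category Low = 28-40 months.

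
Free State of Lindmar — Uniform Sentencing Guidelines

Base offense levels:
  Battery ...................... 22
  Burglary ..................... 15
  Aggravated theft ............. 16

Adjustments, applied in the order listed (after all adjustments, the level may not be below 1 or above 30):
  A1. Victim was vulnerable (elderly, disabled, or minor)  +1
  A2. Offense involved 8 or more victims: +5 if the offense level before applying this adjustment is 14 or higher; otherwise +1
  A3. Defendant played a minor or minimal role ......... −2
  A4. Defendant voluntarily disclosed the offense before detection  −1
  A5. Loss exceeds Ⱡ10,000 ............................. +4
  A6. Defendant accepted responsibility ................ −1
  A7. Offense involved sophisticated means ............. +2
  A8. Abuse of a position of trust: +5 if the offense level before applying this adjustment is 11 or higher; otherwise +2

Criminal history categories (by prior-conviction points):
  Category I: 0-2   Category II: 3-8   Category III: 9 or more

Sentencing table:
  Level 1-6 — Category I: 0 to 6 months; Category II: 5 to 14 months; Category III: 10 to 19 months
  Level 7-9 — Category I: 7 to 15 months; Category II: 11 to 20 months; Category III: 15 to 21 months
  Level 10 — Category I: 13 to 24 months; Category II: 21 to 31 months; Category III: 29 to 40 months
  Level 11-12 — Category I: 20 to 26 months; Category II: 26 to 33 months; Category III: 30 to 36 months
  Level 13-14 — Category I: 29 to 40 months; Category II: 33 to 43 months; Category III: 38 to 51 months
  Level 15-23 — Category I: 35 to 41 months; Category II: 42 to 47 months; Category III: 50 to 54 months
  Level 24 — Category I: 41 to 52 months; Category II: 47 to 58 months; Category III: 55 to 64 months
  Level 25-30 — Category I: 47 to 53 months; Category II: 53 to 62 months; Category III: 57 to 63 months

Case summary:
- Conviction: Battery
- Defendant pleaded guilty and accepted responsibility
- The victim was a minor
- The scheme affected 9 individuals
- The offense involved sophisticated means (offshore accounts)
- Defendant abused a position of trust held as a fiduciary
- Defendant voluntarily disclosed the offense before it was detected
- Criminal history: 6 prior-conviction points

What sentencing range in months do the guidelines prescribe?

Base offense level for battery: 22.
A1 applies: 22 + 1 = 23.
A2 applies (level before this adjustment is 23 ≥ 14, so +5): 23 + 5 = 28.
A3 does not apply.
A4 applies: 28 − 1 = 27.
A5 does not apply.
A6 applies: 27 − 1 = 26.
A7 applies: 26 + 2 = 28.
A8 applies (level before this adjustment is 28 ≥ 11, so +5): 28 + 5 = 33.
Level 33 exceeds the maximum of 30; capped at 30.
Final offense level: 30.
Criminal history: 6 prior points → Category II (3-8).
Level 30 falls in the 25-30 band.
Grid: Level 25-30 × Category II = 53-62 months.

53-62 months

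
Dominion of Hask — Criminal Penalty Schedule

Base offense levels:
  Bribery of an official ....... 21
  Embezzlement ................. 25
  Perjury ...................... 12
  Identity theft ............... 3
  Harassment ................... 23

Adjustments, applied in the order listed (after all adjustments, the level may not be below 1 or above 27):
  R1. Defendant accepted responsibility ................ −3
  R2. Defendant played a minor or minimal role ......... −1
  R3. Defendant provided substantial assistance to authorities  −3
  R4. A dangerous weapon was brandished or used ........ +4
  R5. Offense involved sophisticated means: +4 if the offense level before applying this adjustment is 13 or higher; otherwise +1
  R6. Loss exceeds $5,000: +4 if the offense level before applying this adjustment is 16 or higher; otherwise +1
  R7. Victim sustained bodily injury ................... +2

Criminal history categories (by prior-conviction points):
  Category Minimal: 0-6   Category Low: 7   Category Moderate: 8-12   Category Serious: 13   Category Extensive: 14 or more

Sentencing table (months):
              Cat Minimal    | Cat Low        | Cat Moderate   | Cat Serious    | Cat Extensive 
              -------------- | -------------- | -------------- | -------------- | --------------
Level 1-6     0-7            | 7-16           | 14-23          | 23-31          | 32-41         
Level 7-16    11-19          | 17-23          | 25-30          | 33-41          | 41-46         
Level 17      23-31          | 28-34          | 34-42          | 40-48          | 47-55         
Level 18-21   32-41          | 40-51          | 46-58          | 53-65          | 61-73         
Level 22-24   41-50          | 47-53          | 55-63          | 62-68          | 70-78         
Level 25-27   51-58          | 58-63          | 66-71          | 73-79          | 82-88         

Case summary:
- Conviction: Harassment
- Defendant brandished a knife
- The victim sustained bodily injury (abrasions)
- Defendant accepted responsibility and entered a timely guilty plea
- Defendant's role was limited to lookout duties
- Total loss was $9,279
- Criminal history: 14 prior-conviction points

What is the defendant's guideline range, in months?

82-88 months

Base offense level for harassment: 23.
R1 applies: 23 − 3 = 20.
R2 applies: 20 − 1 = 19.
R4 applies: 19 + 4 = 23.
R6 applies (level before this adjustment is 23 ≥ 16, so +4): 23 + 4 = 27.
R7 applies: 27 + 2 = 29.
Level 29 exceeds the maximum of 27; capped at 27.
Final offense level: 27.
Criminal history: 14 prior points → Category Extensive (14+).
Level 27 falls in the 25-27 band.
Grid: Level 25-27 × Category Extensive = 82-88 months.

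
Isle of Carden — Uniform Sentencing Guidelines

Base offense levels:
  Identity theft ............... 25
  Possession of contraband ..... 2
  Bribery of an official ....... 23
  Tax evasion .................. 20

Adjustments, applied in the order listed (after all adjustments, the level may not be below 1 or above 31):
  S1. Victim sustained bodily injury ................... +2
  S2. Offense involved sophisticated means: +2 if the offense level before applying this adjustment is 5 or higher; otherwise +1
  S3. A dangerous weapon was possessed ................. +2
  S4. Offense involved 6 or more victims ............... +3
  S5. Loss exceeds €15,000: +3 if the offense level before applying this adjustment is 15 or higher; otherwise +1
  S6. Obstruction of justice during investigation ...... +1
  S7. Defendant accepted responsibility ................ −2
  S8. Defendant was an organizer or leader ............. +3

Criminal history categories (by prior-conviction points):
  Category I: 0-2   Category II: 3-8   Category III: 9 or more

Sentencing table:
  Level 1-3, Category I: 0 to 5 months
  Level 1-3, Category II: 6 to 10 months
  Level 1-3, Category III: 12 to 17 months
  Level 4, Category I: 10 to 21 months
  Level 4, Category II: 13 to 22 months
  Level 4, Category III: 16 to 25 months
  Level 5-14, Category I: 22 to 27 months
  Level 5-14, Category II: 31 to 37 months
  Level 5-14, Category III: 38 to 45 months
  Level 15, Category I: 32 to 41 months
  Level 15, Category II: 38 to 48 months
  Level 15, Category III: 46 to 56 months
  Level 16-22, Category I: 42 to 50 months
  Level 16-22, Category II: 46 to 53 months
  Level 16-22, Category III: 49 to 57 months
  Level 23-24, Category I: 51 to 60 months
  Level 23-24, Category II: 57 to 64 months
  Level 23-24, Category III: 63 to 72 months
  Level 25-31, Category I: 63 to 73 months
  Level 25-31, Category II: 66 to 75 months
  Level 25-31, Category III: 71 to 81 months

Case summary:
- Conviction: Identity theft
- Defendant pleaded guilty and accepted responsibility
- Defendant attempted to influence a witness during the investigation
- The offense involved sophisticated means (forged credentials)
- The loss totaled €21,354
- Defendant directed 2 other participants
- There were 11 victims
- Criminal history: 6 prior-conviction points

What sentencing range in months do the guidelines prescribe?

Base offense level for identity theft: 25.
S2 applies (level before this adjustment is 25 ≥ 5, so +2): 25 + 2 = 27.
S3 does not apply.
S4 applies: 27 + 3 = 30.
S5 applies (level before this adjustment is 30 ≥ 15, so +3): 30 + 3 = 33.
S6 applies: 33 + 1 = 34.
S7 applies: 34 − 2 = 32.
S8 applies: 32 + 3 = 35.
Level 35 exceeds the maximum of 31; capped at 31.
Final offense level: 31.
Criminal history: 6 prior points → Category II (3-8).
Level 31 falls in the 25-31 band.
Grid: Level 25-31 × Category II = 66-75 months.

66-75 months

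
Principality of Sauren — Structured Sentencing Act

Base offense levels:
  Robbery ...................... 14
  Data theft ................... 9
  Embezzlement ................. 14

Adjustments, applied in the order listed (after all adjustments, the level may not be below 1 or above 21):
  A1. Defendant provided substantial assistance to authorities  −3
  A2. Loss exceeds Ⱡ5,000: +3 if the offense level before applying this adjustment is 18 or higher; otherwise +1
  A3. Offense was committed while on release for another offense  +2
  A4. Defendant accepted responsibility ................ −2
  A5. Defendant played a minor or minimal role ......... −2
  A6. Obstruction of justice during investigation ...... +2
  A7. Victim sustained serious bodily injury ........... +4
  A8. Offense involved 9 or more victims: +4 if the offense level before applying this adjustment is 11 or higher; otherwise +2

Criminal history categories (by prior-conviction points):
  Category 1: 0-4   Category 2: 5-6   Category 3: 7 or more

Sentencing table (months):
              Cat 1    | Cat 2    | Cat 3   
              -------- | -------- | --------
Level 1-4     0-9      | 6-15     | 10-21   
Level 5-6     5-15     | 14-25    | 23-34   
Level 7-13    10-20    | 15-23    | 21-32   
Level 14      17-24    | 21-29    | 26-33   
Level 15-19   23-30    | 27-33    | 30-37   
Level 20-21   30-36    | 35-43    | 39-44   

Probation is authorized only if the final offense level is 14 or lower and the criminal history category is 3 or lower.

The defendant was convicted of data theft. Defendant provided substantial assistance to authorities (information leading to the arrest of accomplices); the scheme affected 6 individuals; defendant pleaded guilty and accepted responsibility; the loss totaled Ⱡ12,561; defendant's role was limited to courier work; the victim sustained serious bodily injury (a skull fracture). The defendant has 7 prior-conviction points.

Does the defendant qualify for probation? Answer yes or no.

Yes

Base offense level for data theft: 9.
A1 applies: 9 − 3 = 6.
A2 applies (level before this adjustment is 6 < 18, so +1): 6 + 1 = 7.
A4 applies: 7 − 2 = 5.
A5 applies: 5 − 2 = 3.
A7 applies: 3 + 4 = 7.
Final offense level: 7.
Criminal history: 7 prior points → Category 3 (7+).
Level 7 falls in the 7-13 band.
Grid: Level 7-13 × Category 3 = 21-32 months.
Probation check: level 7 ≤ 14 and category 3 ≤ 3 → eligible.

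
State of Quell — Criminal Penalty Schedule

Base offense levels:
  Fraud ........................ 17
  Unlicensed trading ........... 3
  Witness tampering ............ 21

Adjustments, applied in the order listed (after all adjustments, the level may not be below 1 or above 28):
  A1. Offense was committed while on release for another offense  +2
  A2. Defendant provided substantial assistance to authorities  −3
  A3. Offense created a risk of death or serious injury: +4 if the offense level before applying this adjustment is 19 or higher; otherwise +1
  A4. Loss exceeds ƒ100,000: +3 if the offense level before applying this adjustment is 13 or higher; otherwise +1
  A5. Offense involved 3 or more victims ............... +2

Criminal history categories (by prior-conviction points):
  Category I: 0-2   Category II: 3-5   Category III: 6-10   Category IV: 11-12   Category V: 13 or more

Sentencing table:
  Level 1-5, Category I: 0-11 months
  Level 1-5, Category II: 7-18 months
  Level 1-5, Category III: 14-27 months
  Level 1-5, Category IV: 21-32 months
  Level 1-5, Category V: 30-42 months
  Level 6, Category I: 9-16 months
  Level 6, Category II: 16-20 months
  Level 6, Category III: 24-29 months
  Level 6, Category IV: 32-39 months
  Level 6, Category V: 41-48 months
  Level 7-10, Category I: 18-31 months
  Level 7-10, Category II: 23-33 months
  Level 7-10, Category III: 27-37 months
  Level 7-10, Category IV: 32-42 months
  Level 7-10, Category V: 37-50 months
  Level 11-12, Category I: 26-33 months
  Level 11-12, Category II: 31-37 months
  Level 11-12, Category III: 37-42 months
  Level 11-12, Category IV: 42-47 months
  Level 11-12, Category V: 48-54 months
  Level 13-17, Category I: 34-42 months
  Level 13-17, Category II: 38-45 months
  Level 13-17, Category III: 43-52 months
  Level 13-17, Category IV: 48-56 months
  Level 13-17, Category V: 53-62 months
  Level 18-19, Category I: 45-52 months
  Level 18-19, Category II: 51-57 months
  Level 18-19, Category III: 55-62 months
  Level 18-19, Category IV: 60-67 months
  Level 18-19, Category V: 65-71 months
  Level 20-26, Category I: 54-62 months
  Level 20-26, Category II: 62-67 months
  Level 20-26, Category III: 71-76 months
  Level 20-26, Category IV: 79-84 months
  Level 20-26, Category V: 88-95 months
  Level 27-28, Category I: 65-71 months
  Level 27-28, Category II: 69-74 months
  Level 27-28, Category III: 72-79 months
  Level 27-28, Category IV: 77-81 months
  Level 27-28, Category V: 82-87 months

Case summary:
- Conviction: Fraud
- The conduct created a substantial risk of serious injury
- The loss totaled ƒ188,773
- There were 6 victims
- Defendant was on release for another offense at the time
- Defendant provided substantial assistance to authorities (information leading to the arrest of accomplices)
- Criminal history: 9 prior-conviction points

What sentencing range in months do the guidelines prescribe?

Base offense level for fraud: 17.
A1 applies: 17 + 2 = 19.
A2 applies: 19 − 3 = 16.
A3 applies (level before this adjustment is 16 < 19, so +1): 16 + 1 = 17.
A4 applies (level before this adjustment is 17 ≥ 13, so +3): 17 + 3 = 20.
A5 applies: 20 + 2 = 22.
Final offense level: 22.
Criminal history: 9 prior points → Category III (6-10).
Level 22 falls in the 20-26 band.
Grid: Level 20-26 × Category III = 71-76 months.

71-76 months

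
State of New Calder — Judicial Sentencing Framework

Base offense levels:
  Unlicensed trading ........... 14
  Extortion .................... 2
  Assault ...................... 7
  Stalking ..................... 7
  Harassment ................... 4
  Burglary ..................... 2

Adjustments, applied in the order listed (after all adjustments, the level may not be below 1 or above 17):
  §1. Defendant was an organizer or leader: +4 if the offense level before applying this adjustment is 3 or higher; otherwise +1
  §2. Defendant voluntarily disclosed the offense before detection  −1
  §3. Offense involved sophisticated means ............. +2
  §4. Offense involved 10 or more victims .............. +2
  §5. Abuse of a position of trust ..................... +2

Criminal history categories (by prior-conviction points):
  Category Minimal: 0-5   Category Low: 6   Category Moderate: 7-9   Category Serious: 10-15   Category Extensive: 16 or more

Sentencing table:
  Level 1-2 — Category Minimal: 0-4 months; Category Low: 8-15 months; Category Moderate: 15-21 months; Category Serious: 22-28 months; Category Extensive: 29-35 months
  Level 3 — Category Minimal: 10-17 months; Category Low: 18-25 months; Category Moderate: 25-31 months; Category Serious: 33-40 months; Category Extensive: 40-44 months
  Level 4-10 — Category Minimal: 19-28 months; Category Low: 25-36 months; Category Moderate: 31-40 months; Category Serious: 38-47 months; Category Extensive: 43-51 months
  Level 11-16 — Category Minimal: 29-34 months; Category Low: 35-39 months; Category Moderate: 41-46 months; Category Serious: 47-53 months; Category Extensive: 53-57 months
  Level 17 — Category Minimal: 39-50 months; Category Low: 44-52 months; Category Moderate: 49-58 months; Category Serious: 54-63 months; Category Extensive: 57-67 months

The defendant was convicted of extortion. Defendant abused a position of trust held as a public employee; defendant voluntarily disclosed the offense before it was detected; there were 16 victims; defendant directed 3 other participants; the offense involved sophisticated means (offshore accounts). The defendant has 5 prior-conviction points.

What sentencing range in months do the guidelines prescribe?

Base offense level for extortion: 2.
§1 applies (level before this adjustment is 2 < 3, so +1): 2 + 1 = 3.
§2 applies: 3 − 1 = 2.
§3 applies: 2 + 2 = 4.
§4 applies: 4 + 2 = 6.
§5 applies: 6 + 2 = 8.
Final offense level: 8.
Criminal history: 5 prior points → Category Minimal (0-5).
Level 8 falls in the 4-10 band.
Grid: Level 4-10 × Category Minimal = 19-28 months.

19-28 months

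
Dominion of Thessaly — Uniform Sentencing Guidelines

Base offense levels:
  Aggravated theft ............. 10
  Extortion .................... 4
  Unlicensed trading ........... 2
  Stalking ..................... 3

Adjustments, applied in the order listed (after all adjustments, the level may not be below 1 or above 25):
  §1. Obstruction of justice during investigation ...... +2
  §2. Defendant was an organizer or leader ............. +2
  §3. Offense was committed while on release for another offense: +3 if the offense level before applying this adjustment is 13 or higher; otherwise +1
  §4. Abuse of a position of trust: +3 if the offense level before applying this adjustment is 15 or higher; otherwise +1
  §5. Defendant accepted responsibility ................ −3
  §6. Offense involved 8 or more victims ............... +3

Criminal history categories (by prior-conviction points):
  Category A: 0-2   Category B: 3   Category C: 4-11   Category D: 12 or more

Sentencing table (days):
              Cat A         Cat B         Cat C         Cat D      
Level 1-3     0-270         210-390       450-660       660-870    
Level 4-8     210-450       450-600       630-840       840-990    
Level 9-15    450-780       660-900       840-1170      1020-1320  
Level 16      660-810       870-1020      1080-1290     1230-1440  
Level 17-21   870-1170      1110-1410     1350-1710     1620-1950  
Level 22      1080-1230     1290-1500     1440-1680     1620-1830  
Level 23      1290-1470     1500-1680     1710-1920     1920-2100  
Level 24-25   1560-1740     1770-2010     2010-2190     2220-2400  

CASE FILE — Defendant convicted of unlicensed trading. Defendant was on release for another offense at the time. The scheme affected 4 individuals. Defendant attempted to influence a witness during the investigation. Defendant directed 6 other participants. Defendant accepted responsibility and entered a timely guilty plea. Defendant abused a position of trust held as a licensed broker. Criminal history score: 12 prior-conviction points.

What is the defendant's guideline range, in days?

Base offense level for unlicensed trading: 2.
§1 applies: 2 + 2 = 4.
§2 applies: 4 + 2 = 6.
§3 applies (level before this adjustment is 6 < 13, so +1): 6 + 1 = 7.
§4 applies (level before this adjustment is 7 < 15, so +1): 7 + 1 = 8.
§5 applies: 8 − 3 = 5.
§6 does not apply.
Final offense level: 5.
Criminal history: 12 prior points → Category D (12+).
Level 5 falls in the 4-8 band.
Grid: Level 4-8 × Category D = 840-990 days.

840-990 days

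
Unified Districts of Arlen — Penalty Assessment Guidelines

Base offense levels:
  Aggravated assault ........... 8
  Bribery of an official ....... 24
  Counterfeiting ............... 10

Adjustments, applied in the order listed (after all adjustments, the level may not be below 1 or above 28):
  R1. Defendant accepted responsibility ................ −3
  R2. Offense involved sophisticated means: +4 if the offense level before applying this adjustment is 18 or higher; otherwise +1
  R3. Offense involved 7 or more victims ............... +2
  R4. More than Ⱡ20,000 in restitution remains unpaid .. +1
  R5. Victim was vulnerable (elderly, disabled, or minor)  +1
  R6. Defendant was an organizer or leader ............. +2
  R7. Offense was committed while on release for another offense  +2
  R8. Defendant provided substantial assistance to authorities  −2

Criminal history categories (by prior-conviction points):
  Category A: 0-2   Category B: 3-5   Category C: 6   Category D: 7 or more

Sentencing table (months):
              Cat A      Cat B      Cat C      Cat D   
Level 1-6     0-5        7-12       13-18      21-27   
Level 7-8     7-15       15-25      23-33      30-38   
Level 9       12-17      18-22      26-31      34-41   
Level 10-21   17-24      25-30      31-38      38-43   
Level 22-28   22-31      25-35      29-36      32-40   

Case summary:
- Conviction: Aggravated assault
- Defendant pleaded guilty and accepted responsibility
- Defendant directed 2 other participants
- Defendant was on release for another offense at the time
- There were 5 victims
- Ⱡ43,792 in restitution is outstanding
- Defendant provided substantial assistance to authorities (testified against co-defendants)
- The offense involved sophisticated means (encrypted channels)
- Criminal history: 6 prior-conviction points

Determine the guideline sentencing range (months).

26-31 months

Base offense level for aggravated assault: 8.
R1 applies: 8 − 3 = 5.
R2 applies (level before this adjustment is 5 < 18, so +1): 5 + 1 = 6.
R4 applies: 6 + 1 = 7.
R5 does not apply.
R6 applies: 7 + 2 = 9.
R7 applies: 9 + 2 = 11.
R8 applies: 11 − 2 = 9.
Final offense level: 9.
Criminal history: 6 prior points → Category C (6).
Level 9 falls in the 9 band.
Grid: Level 9 × Category C = 26-31 months.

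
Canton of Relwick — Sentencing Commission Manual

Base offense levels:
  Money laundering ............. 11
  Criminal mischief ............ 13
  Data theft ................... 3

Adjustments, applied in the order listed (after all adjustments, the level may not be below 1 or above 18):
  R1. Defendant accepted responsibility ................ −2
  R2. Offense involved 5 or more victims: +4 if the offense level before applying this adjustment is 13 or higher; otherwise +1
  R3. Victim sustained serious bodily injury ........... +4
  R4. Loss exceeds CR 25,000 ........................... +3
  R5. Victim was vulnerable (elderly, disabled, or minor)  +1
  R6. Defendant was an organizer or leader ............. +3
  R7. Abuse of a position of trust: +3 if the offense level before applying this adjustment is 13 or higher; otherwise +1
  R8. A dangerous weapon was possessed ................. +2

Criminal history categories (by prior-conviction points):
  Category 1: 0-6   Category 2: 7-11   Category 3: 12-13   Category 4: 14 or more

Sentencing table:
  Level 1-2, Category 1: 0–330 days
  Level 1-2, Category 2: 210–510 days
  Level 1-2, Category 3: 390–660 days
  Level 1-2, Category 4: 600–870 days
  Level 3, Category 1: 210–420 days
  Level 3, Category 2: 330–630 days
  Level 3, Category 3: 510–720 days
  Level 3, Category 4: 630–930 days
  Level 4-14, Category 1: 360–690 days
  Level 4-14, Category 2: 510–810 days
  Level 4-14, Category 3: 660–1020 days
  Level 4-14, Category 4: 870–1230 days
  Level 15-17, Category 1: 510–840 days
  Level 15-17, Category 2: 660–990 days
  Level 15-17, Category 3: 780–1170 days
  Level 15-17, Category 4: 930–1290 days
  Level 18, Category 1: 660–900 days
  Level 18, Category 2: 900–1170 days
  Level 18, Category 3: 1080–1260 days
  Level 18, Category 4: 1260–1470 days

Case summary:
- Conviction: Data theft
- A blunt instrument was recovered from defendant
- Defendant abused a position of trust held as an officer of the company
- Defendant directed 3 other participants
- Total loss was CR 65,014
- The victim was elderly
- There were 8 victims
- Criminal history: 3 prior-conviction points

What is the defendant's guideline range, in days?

Base offense level for data theft: 3.
R2 applies (level before this adjustment is 3 < 13, so +1): 3 + 1 = 4.
R4 applies: 4 + 3 = 7.
R5 applies: 7 + 1 = 8.
R6 applies: 8 + 3 = 11.
R7 applies (level before this adjustment is 11 < 13, so +1): 11 + 1 = 12.
R8 applies: 12 + 2 = 14.
Final offense level: 14.
Criminal history: 3 prior points → Category 1 (0-6).
Level 14 falls in the 4-14 band.
Grid: Level 4-14 × Category 1 = 360-690 days.

360-690 days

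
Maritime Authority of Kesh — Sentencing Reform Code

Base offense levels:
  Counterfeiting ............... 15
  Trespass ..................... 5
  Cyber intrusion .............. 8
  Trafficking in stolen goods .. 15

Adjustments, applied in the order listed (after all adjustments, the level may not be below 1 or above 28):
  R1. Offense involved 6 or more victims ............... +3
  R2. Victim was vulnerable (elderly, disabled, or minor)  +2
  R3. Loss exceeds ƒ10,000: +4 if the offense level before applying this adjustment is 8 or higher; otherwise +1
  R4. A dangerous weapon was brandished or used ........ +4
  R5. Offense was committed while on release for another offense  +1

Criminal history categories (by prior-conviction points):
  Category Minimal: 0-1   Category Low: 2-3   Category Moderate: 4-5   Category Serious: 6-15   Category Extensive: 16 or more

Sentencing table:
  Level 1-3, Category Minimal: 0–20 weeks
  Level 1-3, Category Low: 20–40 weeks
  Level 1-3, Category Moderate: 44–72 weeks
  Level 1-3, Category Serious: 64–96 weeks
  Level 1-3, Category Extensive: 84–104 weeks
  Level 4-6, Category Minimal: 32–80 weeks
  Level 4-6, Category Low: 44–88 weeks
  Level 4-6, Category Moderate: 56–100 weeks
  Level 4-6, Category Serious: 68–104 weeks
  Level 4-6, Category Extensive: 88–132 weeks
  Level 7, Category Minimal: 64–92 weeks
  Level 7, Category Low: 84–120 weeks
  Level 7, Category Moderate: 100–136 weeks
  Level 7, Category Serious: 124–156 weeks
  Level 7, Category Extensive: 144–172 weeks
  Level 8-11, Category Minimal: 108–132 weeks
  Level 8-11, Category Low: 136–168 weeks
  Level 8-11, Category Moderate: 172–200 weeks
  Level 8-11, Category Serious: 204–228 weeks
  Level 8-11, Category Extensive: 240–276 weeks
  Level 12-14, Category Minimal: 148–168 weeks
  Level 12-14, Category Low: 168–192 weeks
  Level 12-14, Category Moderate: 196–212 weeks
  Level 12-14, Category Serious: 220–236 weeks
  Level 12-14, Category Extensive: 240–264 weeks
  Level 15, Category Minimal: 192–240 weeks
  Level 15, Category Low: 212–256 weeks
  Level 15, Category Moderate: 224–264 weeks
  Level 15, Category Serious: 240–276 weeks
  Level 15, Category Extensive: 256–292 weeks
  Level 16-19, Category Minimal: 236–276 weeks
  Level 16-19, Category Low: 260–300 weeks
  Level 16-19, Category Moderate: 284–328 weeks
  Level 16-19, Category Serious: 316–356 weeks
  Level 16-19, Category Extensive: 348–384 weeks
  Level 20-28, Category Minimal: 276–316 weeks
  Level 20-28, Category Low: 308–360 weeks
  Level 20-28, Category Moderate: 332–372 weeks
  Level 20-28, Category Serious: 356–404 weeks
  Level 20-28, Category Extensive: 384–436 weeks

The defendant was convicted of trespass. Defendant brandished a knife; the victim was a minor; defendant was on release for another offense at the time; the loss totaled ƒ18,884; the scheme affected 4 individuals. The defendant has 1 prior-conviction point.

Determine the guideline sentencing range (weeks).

Base offense level for trespass: 5.
R1 does not apply.
R2 applies: 5 + 2 = 7.
R3 applies (level before this adjustment is 7 < 8, so +1): 7 + 1 = 8.
R4 applies: 8 + 4 = 12.
R5 applies: 12 + 1 = 13.
Final offense level: 13.
Criminal history: 1 prior point → Category Minimal (0-1).
Level 13 falls in the 12-14 band.
Grid: Level 12-14 × Category Minimal = 148-168 weeks.

148-168 weeks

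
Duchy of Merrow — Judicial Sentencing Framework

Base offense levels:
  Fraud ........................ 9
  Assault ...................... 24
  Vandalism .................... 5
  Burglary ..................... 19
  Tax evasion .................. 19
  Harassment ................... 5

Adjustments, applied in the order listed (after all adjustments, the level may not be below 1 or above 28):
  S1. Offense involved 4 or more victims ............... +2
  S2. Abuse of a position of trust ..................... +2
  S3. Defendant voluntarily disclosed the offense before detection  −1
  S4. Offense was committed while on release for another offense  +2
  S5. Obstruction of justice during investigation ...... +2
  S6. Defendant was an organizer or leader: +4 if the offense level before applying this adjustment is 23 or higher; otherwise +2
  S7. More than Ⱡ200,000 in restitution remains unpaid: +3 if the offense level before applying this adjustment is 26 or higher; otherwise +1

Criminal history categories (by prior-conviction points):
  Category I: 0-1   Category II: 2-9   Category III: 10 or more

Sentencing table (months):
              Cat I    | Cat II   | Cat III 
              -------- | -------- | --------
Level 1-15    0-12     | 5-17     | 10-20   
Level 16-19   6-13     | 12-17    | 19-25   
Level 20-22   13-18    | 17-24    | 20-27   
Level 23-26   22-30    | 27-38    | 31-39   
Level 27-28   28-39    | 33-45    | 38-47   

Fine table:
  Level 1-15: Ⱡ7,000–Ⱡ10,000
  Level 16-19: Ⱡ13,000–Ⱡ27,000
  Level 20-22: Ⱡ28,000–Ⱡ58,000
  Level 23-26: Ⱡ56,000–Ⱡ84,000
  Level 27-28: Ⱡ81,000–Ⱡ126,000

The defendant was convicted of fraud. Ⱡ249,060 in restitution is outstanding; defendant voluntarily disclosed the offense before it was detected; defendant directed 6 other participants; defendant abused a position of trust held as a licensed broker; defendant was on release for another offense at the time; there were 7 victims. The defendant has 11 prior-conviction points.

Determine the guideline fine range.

Ⱡ13,000–Ⱡ27,000

Base offense level for fraud: 9.
S1 applies: 9 + 2 = 11.
S2 applies: 11 + 2 = 13.
S3 applies: 13 − 1 = 12.
S4 applies: 12 + 2 = 14.
S5 does not apply.
S6 applies (level before this adjustment is 14 < 23, so +2): 14 + 2 = 16.
S7 applies (level before this adjustment is 16 < 26, so +1): 16 + 1 = 17.
Final offense level: 17.
Level 17 falls in the 16-19 band.
Fine table: Level 16-19 → Ⱡ13,000–Ⱡ27,000.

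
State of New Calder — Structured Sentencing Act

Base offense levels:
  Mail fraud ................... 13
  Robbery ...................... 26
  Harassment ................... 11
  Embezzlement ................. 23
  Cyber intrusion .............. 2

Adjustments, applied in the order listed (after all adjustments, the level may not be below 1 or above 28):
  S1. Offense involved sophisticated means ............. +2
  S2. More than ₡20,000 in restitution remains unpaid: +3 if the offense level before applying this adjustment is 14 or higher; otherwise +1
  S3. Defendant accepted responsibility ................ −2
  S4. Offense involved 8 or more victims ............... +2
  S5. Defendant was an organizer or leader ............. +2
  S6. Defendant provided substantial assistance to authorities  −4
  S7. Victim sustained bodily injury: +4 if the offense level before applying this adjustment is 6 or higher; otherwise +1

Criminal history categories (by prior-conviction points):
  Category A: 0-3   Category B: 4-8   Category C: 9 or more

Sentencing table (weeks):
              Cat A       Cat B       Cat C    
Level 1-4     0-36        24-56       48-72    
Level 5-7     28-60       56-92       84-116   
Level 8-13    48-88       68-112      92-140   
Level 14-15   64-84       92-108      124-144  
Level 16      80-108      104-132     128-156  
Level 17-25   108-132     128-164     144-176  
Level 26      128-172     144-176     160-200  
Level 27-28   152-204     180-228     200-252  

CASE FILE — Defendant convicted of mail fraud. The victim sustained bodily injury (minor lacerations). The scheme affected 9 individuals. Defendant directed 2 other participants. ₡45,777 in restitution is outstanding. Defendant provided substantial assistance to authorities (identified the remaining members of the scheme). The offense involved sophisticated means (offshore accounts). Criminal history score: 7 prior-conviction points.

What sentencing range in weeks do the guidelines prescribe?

128-164 weeks

Base offense level for mail fraud: 13.
S1 applies: 13 + 2 = 15.
S2 applies (level before this adjustment is 15 ≥ 14, so +3): 15 + 3 = 18.
S3 does not apply.
S4 applies: 18 + 2 = 20.
S5 applies: 20 + 2 = 22.
S6 applies: 22 − 4 = 18.
S7 applies (level before this adjustment is 18 ≥ 6, so +4): 18 + 4 = 22.
Final offense level: 22.
Criminal history: 7 prior points → Category B (4-8).
Level 22 falls in the 17-25 band.
Grid: Level 17-25 × Category B = 128-164 weeks.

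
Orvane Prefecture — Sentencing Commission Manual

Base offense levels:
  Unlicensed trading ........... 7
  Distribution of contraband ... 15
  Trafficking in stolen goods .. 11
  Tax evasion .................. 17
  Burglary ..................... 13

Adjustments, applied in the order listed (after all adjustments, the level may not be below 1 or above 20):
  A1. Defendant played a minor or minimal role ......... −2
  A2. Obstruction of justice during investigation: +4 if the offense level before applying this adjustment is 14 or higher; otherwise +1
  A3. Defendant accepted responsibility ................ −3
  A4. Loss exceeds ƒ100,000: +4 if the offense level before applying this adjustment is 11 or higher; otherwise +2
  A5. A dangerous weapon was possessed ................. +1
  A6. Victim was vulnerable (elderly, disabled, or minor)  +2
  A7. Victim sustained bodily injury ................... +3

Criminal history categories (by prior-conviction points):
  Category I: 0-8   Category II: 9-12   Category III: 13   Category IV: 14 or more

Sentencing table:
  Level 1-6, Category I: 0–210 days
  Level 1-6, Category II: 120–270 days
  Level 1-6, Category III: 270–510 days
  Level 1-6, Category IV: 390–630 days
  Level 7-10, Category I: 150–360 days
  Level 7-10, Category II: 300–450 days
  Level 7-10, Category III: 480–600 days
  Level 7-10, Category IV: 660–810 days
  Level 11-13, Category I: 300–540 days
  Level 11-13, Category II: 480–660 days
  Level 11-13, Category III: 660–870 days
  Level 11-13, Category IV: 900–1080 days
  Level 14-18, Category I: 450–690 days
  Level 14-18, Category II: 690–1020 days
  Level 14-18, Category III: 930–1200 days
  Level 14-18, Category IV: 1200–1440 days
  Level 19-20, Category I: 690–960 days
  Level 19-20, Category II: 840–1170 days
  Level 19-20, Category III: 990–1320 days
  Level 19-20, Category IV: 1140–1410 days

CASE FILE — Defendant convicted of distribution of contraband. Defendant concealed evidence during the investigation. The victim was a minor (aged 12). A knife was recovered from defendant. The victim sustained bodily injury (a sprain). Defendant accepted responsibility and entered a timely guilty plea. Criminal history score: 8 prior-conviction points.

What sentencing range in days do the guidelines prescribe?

Base offense level for distribution of contraband: 15.
A1 does not apply.
A2 applies (level before this adjustment is 15 ≥ 14, so +4): 15 + 4 = 19.
A3 applies: 19 − 3 = 16.
A5 applies: 16 + 1 = 17.
A6 applies: 17 + 2 = 19.
A7 applies: 19 + 3 = 22.
Level 22 exceeds the maximum of 20; capped at 20.
Final offense level: 20.
Criminal history: 8 prior points → Category I (0-8).
Level 20 falls in the 19-20 band.
Grid: Level 19-20 × Category I = 690-960 days.

690-960 days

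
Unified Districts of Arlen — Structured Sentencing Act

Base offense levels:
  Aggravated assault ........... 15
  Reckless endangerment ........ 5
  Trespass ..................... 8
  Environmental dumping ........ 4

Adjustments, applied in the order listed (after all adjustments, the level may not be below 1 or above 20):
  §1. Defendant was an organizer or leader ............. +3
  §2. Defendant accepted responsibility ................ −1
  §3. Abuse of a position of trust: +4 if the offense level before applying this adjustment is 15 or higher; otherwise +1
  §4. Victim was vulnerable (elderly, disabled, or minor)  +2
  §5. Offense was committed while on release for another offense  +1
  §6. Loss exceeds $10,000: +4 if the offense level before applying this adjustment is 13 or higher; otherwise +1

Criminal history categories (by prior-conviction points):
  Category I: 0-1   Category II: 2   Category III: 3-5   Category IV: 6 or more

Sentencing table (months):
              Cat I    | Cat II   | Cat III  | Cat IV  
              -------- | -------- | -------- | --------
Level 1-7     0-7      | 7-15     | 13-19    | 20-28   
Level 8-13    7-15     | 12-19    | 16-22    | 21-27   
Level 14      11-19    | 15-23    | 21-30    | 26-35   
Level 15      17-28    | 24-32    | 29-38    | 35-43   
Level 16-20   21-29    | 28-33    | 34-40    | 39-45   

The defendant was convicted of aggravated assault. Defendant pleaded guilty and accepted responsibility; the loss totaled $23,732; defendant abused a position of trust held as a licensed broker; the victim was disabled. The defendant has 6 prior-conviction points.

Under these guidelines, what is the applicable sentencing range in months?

Base offense level for aggravated assault: 15.
§1 does not apply.
§2 applies: 15 − 1 = 14.
§3 applies (level before this adjustment is 14 < 15, so +1): 14 + 1 = 15.
§4 applies: 15 + 2 = 17.
§5 does not apply.
§6 applies (level before this adjustment is 17 ≥ 13, so +4): 17 + 4 = 21.
Level 21 exceeds the maximum of 20; capped at 20.
Final offense level: 20.
Criminal history: 6 prior points → Category IV (6+).
Level 20 falls in the 16-20 band.
Grid: Level 16-20 × Category IV = 39-45 months.

39-45 months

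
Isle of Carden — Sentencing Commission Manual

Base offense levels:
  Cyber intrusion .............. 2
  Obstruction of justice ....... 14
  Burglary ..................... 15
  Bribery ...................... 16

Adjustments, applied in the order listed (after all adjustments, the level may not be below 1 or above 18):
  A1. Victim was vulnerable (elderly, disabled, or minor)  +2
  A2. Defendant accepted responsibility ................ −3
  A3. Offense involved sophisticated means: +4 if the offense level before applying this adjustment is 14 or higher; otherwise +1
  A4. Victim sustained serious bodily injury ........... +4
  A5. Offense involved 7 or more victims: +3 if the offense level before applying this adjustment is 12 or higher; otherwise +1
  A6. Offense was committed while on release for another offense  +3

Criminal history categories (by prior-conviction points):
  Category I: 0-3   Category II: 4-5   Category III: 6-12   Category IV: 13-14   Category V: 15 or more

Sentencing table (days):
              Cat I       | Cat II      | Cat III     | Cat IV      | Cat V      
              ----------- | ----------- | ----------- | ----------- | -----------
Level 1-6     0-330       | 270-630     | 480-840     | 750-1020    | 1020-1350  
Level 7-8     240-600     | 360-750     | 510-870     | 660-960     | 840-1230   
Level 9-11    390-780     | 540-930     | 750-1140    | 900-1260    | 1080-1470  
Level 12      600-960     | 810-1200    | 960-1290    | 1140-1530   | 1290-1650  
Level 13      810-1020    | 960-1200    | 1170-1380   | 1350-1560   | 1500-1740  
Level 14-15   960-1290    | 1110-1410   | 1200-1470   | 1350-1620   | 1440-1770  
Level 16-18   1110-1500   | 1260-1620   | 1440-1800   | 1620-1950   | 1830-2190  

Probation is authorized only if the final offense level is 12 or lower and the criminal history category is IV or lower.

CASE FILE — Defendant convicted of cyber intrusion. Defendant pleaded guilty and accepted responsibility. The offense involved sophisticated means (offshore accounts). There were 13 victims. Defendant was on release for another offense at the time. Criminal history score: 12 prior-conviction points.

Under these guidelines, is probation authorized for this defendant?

Yes

Base offense level for cyber intrusion: 2.
A1 does not apply.
A2 applies: 2 − 3 = -1.
A3 applies (level before this adjustment is -1 < 14, so +1): -1 + 1 = 0.
A4 does not apply.
A5 applies (level before this adjustment is 0 < 12, so +1): 0 + 1 = 1.
A6 applies: 1 + 3 = 4.
Final offense level: 4.
Criminal history: 12 prior points → Category III (6-12).
Level 4 falls in the 1-6 band.
Grid: Level 1-6 × Category III = 480-840 days.
Probation check: level 4 ≤ 12 and category III ≤ IV → eligible.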